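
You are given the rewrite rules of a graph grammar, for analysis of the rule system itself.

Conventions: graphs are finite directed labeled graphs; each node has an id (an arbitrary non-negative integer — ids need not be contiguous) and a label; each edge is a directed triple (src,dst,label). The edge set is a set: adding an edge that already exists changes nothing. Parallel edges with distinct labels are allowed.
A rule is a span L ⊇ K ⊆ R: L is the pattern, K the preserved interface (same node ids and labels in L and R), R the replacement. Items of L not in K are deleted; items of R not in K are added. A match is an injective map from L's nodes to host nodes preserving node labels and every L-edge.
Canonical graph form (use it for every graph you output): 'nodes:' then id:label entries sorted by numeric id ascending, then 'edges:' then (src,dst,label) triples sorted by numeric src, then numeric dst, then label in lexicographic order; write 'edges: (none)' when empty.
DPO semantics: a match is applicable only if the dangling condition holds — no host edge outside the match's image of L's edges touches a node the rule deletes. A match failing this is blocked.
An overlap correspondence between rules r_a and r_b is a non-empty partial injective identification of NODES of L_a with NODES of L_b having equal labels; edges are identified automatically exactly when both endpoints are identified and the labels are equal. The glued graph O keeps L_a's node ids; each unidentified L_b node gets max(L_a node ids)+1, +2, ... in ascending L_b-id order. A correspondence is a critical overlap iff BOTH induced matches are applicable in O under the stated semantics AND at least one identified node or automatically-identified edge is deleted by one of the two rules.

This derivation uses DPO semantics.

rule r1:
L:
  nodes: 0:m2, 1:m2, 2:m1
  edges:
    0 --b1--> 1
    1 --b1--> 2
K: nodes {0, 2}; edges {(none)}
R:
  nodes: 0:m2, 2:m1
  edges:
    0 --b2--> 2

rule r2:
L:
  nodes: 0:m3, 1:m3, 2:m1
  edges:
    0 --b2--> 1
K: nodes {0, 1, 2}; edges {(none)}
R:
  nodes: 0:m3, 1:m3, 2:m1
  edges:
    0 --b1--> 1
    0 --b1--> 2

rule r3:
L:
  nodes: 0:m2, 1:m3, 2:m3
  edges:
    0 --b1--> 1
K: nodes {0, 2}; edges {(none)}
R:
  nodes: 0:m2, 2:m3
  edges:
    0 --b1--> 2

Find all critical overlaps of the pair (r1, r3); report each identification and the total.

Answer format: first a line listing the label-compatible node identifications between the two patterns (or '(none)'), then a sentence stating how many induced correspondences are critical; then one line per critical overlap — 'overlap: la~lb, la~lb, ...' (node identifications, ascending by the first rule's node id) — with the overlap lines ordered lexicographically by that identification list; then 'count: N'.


label-compatible node identifications between L(r1) and L(r3): 0~0, 1~0
0 of the induced correspondences are critical overlaps of r1 and r3.
count: 0


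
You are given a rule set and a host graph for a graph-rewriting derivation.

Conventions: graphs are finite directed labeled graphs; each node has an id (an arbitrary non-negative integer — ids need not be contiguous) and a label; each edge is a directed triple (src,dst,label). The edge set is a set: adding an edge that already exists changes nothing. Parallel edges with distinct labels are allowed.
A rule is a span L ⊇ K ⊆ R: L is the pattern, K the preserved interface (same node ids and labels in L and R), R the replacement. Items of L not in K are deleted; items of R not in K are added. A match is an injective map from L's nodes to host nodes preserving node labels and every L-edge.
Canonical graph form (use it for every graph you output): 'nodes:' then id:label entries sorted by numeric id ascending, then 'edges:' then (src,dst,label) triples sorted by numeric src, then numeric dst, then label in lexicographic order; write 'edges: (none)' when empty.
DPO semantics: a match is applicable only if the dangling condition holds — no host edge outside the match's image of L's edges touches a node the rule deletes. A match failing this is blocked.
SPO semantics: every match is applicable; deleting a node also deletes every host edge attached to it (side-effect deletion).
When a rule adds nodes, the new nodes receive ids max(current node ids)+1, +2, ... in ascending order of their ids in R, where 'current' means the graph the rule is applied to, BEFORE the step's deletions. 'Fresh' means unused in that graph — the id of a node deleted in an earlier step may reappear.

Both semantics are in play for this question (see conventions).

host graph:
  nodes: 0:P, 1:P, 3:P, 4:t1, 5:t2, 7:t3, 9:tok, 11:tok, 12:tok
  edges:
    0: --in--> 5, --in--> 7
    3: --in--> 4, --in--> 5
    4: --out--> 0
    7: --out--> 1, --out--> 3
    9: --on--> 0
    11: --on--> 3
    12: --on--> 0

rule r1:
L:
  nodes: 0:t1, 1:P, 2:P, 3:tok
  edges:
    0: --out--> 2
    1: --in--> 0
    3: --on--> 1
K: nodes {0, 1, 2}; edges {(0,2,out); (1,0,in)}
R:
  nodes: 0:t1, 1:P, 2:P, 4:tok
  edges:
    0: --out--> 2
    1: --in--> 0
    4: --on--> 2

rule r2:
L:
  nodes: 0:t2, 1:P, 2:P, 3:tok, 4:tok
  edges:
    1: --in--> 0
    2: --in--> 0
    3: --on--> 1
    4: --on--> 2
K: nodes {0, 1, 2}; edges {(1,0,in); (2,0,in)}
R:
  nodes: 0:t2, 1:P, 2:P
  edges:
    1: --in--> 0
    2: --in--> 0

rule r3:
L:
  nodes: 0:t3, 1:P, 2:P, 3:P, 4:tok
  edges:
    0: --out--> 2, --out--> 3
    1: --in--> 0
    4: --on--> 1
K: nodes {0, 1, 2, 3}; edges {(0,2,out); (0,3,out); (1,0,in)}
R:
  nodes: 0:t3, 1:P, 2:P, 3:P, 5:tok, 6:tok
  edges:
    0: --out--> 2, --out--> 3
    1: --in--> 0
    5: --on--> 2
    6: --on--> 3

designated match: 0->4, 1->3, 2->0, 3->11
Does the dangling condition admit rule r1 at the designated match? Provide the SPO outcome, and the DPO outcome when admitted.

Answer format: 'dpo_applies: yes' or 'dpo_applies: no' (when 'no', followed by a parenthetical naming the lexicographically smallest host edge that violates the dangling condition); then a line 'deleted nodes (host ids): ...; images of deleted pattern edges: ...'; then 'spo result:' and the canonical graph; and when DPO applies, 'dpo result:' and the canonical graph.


dpo_applies: yes
deleted nodes (host ids): 11; images of deleted pattern edges: (11,3,on)
spo result:
nodes: 0:P, 1:P, 3:P, 4:t1, 5:t2, 7:t3, 9:tok, 12:tok, 13:tok
edges: (0,5,in); (0,7,in); (3,4,in); (3,5,in); (4,0,out); (7,1,out); (7,3,out); (9,0,on); (12,0,on); (13,0,on)
dpo result:
nodes: 0:P, 1:P, 3:P, 4:t1, 5:t2, 7:t3, 9:tok, 12:tok, 13:tok
edges: (0,5,in); (0,7,in); (3,4,in); (3,5,in); (4,0,out); (7,1,out); (7,3,out); (9,0,on); (12,0,on); (13,0,on)


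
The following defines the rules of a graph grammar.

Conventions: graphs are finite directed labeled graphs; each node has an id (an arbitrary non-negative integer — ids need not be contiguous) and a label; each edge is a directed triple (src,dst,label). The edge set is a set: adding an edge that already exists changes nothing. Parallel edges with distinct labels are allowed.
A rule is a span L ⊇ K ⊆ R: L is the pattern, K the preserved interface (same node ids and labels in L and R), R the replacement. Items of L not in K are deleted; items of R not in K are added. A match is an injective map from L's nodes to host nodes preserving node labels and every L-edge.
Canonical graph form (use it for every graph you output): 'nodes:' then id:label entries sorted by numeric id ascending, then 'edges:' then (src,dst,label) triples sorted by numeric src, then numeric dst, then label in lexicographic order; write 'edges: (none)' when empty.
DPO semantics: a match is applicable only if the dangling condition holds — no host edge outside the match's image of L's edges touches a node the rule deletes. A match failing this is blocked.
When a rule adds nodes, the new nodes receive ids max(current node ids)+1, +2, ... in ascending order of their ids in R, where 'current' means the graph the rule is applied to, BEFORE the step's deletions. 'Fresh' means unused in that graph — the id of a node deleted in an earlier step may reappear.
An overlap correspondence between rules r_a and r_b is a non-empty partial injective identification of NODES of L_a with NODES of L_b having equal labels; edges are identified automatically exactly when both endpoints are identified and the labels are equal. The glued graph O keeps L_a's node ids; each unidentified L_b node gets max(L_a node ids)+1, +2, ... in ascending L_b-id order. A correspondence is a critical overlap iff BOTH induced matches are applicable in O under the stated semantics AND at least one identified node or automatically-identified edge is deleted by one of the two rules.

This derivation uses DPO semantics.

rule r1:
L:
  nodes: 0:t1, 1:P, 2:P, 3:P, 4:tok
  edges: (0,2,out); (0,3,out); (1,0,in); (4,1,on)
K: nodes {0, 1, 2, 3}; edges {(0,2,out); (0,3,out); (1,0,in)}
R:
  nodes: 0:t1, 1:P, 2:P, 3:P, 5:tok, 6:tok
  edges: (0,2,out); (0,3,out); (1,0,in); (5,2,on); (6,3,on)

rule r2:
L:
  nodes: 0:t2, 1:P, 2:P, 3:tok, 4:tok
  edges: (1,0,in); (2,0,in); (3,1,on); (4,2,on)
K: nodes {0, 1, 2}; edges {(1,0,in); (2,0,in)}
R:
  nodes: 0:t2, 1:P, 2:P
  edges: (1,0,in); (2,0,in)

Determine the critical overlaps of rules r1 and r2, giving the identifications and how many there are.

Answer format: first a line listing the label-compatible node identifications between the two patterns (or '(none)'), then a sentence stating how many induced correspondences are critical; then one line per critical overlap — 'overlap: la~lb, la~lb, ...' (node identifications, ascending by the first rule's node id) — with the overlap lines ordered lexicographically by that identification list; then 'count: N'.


label-compatible node identifications between L(r1) and L(r2): 1~1, 1~2, 2~1, 2~2, 3~1, 3~2, 4~3, 4~4
6 of the induced correspondences are critical overlaps of r1 and r2.
overlap: 1~1, 2~2, 4~3
overlap: 1~1, 3~2, 4~3
overlap: 1~1, 4~3
overlap: 1~2, 2~1, 4~4
overlap: 1~2, 3~1, 4~4
overlap: 1~2, 4~4
count: 6


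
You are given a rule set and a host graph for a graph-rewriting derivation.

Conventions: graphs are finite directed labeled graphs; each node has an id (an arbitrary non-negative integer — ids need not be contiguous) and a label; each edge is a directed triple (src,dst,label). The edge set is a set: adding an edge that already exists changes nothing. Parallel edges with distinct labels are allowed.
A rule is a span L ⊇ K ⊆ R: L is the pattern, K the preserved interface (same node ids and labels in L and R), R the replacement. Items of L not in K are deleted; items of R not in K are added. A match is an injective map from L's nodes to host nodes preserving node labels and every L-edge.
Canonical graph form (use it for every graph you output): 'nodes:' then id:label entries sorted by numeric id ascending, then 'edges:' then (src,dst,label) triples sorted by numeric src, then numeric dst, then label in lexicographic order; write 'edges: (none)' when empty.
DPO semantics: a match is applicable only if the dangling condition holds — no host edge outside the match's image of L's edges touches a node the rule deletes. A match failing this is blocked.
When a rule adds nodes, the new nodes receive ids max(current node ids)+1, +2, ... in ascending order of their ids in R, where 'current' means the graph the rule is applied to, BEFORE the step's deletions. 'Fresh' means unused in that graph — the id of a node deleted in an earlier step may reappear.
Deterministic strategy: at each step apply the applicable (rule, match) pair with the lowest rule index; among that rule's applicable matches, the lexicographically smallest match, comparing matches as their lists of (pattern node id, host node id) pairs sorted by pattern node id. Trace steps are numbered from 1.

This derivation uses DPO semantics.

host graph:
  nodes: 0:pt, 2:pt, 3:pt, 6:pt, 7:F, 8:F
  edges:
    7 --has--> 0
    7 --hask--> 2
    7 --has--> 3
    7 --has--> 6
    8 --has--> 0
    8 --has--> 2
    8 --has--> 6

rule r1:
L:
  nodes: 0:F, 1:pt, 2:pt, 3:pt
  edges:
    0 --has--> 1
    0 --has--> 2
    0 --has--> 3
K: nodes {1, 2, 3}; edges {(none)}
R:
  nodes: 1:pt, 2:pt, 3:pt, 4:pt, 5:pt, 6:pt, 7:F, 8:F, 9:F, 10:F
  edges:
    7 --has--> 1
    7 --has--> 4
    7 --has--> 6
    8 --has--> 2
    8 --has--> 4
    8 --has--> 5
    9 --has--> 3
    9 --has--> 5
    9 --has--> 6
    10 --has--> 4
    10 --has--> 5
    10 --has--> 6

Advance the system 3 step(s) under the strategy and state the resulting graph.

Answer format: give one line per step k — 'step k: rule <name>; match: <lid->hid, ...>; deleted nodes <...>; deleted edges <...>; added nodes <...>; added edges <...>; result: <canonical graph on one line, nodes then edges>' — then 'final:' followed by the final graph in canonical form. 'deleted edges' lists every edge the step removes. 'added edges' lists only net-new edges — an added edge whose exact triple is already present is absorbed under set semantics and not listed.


step 1: rule r1; match: 0->8, 1->0, 2->2, 3->6; deleted nodes 8; deleted edges (8,0,has); (8,2,has); (8,6,has); added nodes 9, 10, 11, 12, 13, 14, 15; added edges (12,0,has); (12,9,has); (12,11,has); (13,2,has); (13,9,has); (13,10,has); (14,6,has); (14,10,has); (14,11,has); (15,9,has); (15,10,has); (15,11,has); result: nodes: 0:pt, 2:pt, 3:pt, 6:pt, 7:F, 9:pt, 10:pt, 11:pt, 12:F, 13:F, 14:F, 15:F edges: (7,0,has); (7,2,hask); (7,3,has); (7,6,has); (12,0,has); (12,9,has); (12,11,has); (13,2,has); (13,9,has); (13,10,has); (14,6,has); (14,10,has); (14,11,has); (15,9,has); (15,10,has); (15,11,has)
step 2: rule r1; match: 0->12, 1->0, 2->9, 3->11; deleted nodes 12; deleted edges (12,0,has); (12,9,has); (12,11,has); added nodes 16, 17, 18, 19, 20, 21, 22; added edges (19,0,has); (19,16,has); (19,18,has); (20,9,has); (20,16,has); (20,17,has); (21,11,has); (21,17,has); (21,18,has); (22,16,has); (22,17,has); (22,18,has); result: nodes: 0:pt, 2:pt, 3:pt, 6:pt, 7:F, 9:pt, 10:pt, 11:pt, 13:F, 14:F, 15:F, 16:pt, 17:pt, 18:pt, 19:F, 20:F, 21:F, 22:F edges: (7,0,has); (7,2,hask); (7,3,has); (7,6,has); (13,2,has); (13,9,has); (13,10,has); (14,6,has); (14,10,has); (14,11,has); (15,9,has); (15,10,has); (15,11,has); (19,0,has); (19,16,has); (19,18,has); (20,9,has); (20,16,has); (20,17,has); (21,11,has); (21,17,has); (21,18,has); (22,16,has); (22,17,has); (22,18,has)
step 3: rule r1; match: 0->13, 1->2, 2->9, 3->10; deleted nodes 13; deleted edges (13,2,has); (13,9,has); (13,10,has); added nodes 23, 24, 25, 26, 27, 28, 29; added edges (26,2,has); (26,23,has); (26,25,has); (27,9,has); (27,23,has); (27,24,has); (28,10,has); (28,24,has); (28,25,has); (29,23,has); (29,24,has); (29,25,has); result: nodes: 0:pt, 2:pt, 3:pt, 6:pt, 7:F, 9:pt, 10:pt, 11:pt, 14:F, 15:F, 16:pt, 17:pt, 18:pt, 19:F, 20:F, 21:F, 22:F, 23:pt, 24:pt, 25:pt, 26:F, 27:F, 28:F, 29:F edges: (7,0,has); (7,2,hask); (7,3,has); (7,6,has); (14,6,has); (14,10,has); (14,11,has); (15,9,has); (15,10,has); (15,11,has); (19,0,has); (19,16,has); (19,18,has); (20,9,has); (20,16,has); (20,17,has); (21,11,has); (21,17,has); (21,18,has); (22,16,has); (22,17,has); (22,18,has); (26,2,has); (26,23,has); (26,25,has); (27,9,has); (27,23,has); (27,24,has); (28,10,has); (28,24,has); (28,25,has); (29,23,has); (29,24,has); (29,25,has)
final:
nodes: 0:pt, 2:pt, 3:pt, 6:pt, 7:F, 9:pt, 10:pt, 11:pt, 14:F, 15:F, 16:pt, 17:pt, 18:pt, 19:F, 20:F, 21:F, 22:F, 23:pt, 24:pt, 25:pt, 26:F, 27:F, 28:F, 29:F
edges: (7,0,has); (7,2,hask); (7,3,has); (7,6,has); (14,6,has); (14,10,has); (14,11,has); (15,9,has); (15,10,has); (15,11,has); (19,0,has); (19,16,has); (19,18,has); (20,9,has); (20,16,has); (20,17,has); (21,11,has); (21,17,has); (21,18,has); (22,16,has); (22,17,has); (22,18,has); (26,2,has); (26,23,has); (26,25,has); (27,9,has); (27,23,has); (27,24,has); (28,10,has); (28,24,has); (28,25,has); (29,23,has); (29,24,has); (29,25,has)


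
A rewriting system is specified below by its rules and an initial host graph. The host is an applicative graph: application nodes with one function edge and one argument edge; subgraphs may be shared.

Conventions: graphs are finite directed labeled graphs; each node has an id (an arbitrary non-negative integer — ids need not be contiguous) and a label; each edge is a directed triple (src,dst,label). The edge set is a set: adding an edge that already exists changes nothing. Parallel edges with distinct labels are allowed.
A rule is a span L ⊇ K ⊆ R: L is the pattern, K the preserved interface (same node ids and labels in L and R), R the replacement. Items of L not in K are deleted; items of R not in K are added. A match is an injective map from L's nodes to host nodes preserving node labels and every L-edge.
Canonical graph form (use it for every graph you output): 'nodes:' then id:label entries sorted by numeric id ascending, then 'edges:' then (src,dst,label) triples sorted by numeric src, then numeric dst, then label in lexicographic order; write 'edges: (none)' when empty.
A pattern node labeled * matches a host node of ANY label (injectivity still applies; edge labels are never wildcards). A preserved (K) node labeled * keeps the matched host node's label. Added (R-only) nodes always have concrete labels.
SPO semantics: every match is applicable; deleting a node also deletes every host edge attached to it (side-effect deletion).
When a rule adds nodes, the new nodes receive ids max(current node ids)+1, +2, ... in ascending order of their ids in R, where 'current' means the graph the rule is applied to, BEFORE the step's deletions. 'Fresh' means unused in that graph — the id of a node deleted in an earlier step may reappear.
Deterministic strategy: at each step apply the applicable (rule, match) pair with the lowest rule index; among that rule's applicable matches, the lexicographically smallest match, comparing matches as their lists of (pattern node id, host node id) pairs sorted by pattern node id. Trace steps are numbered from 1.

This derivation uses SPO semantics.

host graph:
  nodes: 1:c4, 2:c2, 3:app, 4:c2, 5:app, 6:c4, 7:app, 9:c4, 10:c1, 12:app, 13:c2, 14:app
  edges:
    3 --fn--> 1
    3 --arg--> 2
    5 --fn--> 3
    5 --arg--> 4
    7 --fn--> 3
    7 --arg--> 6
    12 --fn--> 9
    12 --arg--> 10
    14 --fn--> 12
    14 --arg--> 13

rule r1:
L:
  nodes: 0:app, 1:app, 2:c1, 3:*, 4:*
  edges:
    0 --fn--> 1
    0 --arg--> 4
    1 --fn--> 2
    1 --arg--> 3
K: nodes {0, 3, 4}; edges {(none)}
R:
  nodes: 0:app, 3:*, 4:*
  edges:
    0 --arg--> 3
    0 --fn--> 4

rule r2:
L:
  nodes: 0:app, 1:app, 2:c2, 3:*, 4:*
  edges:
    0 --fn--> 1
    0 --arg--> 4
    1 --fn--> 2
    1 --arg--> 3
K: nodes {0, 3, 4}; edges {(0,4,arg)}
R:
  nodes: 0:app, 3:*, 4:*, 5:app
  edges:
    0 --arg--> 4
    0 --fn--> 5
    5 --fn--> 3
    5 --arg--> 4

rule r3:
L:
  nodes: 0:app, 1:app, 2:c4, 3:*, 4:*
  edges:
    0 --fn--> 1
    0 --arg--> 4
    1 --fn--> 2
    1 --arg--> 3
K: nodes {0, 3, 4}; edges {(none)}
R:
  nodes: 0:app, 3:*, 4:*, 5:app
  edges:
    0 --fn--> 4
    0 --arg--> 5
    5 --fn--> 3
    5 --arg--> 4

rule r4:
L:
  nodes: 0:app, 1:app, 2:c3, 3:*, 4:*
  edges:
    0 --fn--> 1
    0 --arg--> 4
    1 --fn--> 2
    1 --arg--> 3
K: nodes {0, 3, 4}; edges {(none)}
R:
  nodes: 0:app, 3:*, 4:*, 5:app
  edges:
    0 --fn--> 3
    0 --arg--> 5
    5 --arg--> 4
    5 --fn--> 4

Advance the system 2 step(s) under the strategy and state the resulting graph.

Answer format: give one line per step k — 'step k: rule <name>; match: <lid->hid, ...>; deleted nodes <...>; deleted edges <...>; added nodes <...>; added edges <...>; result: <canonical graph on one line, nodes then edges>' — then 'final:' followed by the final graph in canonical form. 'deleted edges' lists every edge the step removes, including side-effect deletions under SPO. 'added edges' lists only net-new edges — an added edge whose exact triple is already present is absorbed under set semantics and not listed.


step 1: rule r3; match: 0->5, 1->3, 2->1, 3->2, 4->4; deleted nodes 1, 3; deleted edges (3,1,fn); (3,2,arg); (5,3,fn); (5,4,arg); (7,3,fn); added nodes 15; added edges (5,4,fn); (5,15,arg); (15,2,fn); (15,4,arg); result: nodes: 2:c2, 4:c2, 5:app, 6:c4, 7:app, 9:c4, 10:c1, 12:app, 13:c2, 14:app, 15:app edges: (5,4,fn); (5,15,arg); (7,6,arg); (12,9,fn); (12,10,arg); (14,12,fn); (14,13,arg); (15,2,fn); (15,4,arg)
step 2: rule r3; match: 0->14, 1->12, 2->9, 3->10, 4->13; deleted nodes 9, 12; deleted edges (12,9,fn); (12,10,arg); (14,12,fn); (14,13,arg); added nodes 16; added edges (14,13,fn); (14,16,arg); (16,10,fn); (16,13,arg); result: nodes: 2:c2, 4:c2, 5:app, 6:c4, 7:app, 10:c1, 13:c2, 14:app, 15:app, 16:app edges: (5,4,fn); (5,15,arg); (7,6,arg); (14,13,fn); (14,16,arg); (15,2,fn); (15,4,arg); (16,10,fn); (16,13,arg)
final:
nodes: 2:c2, 4:c2, 5:app, 6:c4, 7:app, 10:c1, 13:c2, 14:app, 15:app, 16:app
edges: (5,4,fn); (5,15,arg); (7,6,arg); (14,13,fn); (14,16,arg); (15,2,fn); (15,4,arg); (16,10,fn); (16,13,arg)


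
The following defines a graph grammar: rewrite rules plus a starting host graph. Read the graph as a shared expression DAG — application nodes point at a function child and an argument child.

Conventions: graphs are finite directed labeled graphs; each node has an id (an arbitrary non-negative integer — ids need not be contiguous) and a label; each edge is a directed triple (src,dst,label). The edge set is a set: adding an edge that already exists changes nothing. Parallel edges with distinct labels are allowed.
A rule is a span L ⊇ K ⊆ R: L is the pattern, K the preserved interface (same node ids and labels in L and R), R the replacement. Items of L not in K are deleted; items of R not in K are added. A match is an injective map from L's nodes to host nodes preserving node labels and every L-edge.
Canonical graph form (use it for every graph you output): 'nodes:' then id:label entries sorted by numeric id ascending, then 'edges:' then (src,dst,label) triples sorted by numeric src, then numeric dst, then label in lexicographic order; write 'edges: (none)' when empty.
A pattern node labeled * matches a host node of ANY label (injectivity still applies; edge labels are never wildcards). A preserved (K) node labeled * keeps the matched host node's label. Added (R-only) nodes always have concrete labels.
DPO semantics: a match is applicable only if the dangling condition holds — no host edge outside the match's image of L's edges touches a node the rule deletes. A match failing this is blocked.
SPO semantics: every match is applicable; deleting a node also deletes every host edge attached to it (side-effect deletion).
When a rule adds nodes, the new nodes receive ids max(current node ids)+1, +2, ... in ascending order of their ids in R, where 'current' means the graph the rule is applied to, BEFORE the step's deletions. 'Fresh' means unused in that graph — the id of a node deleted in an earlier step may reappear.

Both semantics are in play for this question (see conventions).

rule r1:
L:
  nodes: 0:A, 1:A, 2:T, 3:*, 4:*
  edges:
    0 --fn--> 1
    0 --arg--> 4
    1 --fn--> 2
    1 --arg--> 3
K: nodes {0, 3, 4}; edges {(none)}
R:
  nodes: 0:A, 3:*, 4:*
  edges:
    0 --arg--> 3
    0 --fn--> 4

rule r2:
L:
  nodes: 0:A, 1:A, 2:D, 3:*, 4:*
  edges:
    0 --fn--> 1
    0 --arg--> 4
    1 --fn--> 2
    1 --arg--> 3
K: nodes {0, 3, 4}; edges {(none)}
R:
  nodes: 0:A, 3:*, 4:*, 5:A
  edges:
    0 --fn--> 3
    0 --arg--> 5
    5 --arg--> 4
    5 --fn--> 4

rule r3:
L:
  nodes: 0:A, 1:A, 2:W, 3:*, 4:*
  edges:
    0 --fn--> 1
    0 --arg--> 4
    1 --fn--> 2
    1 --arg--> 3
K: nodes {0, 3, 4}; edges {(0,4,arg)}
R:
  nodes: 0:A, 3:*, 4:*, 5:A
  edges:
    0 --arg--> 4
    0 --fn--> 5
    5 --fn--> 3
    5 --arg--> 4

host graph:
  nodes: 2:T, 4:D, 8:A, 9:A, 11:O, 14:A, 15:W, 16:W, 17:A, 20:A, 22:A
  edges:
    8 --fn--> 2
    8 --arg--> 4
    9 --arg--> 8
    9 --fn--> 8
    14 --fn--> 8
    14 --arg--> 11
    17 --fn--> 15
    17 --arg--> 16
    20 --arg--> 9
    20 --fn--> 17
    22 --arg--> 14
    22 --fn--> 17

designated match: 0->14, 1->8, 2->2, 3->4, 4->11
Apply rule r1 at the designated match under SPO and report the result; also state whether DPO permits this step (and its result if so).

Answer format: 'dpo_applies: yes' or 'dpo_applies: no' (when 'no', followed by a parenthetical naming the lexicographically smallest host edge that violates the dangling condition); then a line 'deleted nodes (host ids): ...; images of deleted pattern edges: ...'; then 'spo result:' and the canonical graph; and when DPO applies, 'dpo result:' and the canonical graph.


dpo_applies: no
(the rule deletes node 8, which keeps host edge (9,8,arg) outside the match image — the dangling condition fails, DPO blocks; SPO proceeds and side-deletes such edges)
deleted nodes (host ids): 2, 8; images of deleted pattern edges: (8,2,fn); (8,4,arg); (14,8,fn); (14,11,arg)
spo result:
nodes: 4:D, 9:A, 11:O, 14:A, 15:W, 16:W, 17:A, 20:A, 22:A
edges: (14,4,arg); (14,11,fn); (17,15,fn); (17,16,arg); (20,9,arg); (20,17,fn); (22,14,arg); (22,17,fn)


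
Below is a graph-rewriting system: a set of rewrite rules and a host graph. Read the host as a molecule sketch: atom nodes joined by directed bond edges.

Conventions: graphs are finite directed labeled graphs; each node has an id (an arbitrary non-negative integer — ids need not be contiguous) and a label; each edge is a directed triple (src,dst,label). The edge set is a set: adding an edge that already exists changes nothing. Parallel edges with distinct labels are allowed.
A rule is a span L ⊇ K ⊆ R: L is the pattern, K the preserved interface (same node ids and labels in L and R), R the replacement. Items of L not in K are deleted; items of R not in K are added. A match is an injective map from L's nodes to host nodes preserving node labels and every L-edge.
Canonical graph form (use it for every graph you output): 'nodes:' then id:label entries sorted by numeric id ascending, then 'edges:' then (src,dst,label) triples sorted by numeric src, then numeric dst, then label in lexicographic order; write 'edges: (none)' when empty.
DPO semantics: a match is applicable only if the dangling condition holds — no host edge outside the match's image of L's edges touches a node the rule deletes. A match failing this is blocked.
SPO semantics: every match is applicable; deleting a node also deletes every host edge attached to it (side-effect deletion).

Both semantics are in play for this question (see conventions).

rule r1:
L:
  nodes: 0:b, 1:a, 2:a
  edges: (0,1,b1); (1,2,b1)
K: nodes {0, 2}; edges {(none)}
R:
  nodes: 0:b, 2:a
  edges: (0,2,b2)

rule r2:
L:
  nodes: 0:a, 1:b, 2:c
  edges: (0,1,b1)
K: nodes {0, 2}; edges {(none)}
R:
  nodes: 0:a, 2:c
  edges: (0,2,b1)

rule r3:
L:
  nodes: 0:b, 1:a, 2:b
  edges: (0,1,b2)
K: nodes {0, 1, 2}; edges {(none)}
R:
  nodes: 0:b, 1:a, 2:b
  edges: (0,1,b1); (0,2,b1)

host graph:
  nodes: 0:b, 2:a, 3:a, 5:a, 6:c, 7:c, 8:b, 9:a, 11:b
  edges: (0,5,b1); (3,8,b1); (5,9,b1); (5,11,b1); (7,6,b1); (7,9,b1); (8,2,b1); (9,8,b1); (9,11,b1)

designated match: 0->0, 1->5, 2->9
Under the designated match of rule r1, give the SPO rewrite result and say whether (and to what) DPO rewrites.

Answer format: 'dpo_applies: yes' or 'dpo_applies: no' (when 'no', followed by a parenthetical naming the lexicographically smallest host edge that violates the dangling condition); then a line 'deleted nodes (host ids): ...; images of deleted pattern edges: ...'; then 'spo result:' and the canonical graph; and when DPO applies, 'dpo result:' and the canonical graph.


dpo_applies: no
(the rule deletes node 5, which keeps host edge (5,11,b1) outside the match image — the dangling condition fails, DPO blocks; SPO proceeds and side-deletes such edges)
deleted nodes (host ids): 5; images of deleted pattern edges: (0,5,b1); (5,9,b1)
spo result:
nodes: 0:b, 2:a, 3:a, 6:c, 7:c, 8:b, 9:a, 11:b
edges: (0,9,b2); (3,8,b1); (7,6,b1); (7,9,b1); (8,2,b1); (9,8,b1); (9,11,b1)


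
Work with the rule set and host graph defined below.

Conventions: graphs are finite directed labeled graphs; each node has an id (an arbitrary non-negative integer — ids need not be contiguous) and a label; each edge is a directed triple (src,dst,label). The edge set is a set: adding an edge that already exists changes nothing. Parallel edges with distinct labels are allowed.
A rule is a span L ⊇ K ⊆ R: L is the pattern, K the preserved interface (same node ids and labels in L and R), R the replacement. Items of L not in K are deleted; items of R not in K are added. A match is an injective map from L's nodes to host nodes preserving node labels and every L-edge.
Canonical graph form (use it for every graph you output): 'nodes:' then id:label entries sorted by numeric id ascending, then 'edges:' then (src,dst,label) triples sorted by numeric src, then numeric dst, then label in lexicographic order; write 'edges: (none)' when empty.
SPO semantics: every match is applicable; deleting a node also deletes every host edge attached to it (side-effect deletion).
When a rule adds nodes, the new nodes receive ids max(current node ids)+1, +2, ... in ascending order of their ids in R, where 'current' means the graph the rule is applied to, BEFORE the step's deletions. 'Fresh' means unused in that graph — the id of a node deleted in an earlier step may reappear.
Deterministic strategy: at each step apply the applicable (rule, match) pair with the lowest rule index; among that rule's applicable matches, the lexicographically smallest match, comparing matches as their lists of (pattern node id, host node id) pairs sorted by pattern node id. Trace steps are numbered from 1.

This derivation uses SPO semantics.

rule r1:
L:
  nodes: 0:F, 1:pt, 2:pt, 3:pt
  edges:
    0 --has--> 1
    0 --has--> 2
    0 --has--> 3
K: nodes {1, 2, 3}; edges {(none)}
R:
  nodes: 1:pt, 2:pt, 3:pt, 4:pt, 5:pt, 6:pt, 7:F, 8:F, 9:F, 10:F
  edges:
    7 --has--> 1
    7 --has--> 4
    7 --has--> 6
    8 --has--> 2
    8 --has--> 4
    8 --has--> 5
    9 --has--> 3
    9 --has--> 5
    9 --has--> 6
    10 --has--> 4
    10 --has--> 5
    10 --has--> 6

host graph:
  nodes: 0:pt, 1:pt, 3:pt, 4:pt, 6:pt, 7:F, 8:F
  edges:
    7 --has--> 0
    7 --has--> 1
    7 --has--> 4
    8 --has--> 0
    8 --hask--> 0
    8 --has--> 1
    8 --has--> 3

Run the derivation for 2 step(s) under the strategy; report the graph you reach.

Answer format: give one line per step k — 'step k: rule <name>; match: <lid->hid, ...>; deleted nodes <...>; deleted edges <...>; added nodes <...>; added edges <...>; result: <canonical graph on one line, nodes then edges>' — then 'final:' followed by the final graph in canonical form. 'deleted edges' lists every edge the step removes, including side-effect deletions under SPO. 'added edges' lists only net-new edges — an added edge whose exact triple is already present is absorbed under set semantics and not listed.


step 1: rule r1; match: 0->7, 1->0, 2->1, 3->4; deleted nodes 7; deleted edges (7,0,has); (7,1,has); (7,4,has); added nodes 9, 10, 11, 12, 13, 14, 15; added edges (12,0,has); (12,9,has); (12,11,has); (13,1,has); (13,9,has); (13,10,has); (14,4,has); (14,10,has); (14,11,has); (15,9,has); (15,10,has); (15,11,has); result: nodes: 0:pt, 1:pt, 3:pt, 4:pt, 6:pt, 8:F, 9:pt, 10:pt, 11:pt, 12:F, 13:F, 14:F, 15:F edges: (8,0,has); (8,0,hask); (8,1,has); (8,3,has); (12,0,has); (12,9,has); (12,11,has); (13,1,has); (13,9,has); (13,10,has); (14,4,has); (14,10,has); (14,11,has); (15,9,has); (15,10,has); (15,11,has)
step 2: rule r1; match: 0->8, 1->0, 2->1, 3->3; deleted nodes 8; deleted edges (8,0,has); (8,0,hask); (8,1,has); (8,3,has); added nodes 16, 17, 18, 19, 20, 21, 22; added edges (19,0,has); (19,16,has); (19,18,has); (20,1,has); (20,16,has); (20,17,has); (21,3,has); (21,17,has); (21,18,has); (22,16,has); (22,17,has); (22,18,has); result: nodes: 0:pt, 1:pt, 3:pt, 4:pt, 6:pt, 9:pt, 10:pt, 11:pt, 12:F, 13:F, 14:F, 15:F, 16:pt, 17:pt, 18:pt, 19:F, 20:F, 21:F, 22:F edges: (12,0,has); (12,9,has); (12,11,has); (13,1,has); (13,9,has); (13,10,has); (14,4,has); (14,10,has); (14,11,has); (15,9,has); (15,10,has); (15,11,has); (19,0,has); (19,16,has); (19,18,has); (20,1,has); (20,16,has); (20,17,has); (21,3,has); (21,17,has); (21,18,has); (22,16,has); (22,17,has); (22,18,has)
final:
nodes: 0:pt, 1:pt, 3:pt, 4:pt, 6:pt, 9:pt, 10:pt, 11:pt, 12:F, 13:F, 14:F, 15:F, 16:pt, 17:pt, 18:pt, 19:F, 20:F, 21:F, 22:F
edges: (12,0,has); (12,9,has); (12,11,has); (13,1,has); (13,9,has); (13,10,has); (14,4,has); (14,10,has); (14,11,has); (15,9,has); (15,10,has); (15,11,has); (19,0,has); (19,16,has); (19,18,has); (20,1,has); (20,16,has); (20,17,has); (21,3,has); (21,17,has); (21,18,has); (22,16,has); (22,17,has); (22,18,has)


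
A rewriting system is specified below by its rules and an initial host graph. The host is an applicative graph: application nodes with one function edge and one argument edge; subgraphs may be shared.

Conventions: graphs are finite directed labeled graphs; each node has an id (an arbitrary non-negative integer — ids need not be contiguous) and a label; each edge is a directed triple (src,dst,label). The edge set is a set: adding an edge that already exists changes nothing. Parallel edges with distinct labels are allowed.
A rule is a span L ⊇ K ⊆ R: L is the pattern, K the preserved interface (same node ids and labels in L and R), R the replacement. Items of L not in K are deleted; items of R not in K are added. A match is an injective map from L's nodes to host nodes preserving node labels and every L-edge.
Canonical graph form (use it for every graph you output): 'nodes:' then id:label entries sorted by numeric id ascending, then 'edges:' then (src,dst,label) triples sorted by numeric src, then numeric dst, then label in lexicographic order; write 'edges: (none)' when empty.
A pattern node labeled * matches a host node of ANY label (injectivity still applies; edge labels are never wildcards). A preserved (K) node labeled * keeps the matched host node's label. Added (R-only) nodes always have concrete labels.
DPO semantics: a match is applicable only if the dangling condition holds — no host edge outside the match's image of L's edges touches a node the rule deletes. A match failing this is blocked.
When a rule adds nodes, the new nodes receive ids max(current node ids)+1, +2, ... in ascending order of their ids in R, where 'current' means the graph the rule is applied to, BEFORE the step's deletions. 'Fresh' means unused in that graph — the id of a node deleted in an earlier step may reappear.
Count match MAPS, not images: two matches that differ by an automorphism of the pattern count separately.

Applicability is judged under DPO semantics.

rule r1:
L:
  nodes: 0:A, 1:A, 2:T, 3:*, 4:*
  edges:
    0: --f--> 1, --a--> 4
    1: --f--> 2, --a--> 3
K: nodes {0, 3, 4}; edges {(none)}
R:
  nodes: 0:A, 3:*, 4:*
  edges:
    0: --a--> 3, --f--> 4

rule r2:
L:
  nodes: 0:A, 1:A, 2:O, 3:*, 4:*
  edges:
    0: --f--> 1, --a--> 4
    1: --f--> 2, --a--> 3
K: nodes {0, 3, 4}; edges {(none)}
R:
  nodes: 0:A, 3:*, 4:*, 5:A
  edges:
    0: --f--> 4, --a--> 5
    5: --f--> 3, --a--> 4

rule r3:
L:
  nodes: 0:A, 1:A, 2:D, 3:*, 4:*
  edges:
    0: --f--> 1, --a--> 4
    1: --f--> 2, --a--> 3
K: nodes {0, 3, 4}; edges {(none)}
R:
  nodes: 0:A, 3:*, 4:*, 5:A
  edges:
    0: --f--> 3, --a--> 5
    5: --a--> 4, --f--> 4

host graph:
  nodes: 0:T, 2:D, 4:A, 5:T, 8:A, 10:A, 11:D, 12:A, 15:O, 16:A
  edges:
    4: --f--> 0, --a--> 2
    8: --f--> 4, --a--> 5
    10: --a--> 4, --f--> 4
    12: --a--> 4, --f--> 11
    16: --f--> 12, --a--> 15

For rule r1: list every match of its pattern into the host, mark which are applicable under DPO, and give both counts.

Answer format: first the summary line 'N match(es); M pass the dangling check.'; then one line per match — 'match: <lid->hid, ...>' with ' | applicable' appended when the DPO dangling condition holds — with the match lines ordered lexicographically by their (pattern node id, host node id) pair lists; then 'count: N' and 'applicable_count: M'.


1 match(es); 0 pass the dangling check.
match: 0->8, 1->4, 2->0, 3->2, 4->5
count: 1
applicable_count: 0


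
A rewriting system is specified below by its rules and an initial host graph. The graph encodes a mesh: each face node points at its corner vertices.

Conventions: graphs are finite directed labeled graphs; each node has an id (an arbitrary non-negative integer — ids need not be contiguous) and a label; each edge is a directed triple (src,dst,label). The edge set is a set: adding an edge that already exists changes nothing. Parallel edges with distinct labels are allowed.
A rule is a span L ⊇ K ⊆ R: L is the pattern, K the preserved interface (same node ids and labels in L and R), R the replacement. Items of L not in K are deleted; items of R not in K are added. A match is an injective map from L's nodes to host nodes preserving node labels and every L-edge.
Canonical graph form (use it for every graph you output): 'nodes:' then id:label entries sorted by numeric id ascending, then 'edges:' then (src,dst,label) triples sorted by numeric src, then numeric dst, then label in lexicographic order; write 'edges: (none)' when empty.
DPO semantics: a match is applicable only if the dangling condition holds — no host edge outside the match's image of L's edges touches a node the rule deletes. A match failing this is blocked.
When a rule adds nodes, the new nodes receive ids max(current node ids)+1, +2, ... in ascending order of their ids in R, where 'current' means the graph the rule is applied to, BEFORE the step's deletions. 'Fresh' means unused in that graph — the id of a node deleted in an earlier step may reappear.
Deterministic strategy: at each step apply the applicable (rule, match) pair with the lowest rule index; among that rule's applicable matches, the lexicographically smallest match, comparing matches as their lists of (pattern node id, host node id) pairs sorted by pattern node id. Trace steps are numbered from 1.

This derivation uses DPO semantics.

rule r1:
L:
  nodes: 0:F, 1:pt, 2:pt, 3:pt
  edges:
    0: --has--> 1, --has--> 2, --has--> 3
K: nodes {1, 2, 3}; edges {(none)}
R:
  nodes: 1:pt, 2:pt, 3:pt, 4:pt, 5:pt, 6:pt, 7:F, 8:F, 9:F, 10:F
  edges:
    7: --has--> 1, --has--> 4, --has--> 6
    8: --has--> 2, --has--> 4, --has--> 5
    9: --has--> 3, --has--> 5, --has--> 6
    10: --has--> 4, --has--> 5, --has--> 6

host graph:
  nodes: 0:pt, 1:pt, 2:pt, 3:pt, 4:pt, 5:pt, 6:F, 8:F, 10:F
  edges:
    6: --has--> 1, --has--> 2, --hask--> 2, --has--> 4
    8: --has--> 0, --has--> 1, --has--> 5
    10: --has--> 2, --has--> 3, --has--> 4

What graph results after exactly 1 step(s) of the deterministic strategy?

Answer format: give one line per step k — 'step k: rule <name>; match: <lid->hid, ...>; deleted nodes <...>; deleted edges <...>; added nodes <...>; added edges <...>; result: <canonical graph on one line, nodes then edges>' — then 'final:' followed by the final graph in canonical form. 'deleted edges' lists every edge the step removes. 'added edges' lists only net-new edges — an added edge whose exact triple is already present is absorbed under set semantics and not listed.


step 1: rule r1; match: 0->8, 1->0, 2->1, 3->5; deleted nodes 8; deleted edges (8,0,has); (8,1,has); (8,5,has); added nodes 11, 12, 13, 14, 15, 16, 17; added edges (14,0,has); (14,11,has); (14,13,has); (15,1,has); (15,11,has); (15,12,has); (16,5,has); (16,12,has); (16,13,has); (17,11,has); (17,12,has); (17,13,has); result: nodes: 0:pt, 1:pt, 2:pt, 3:pt, 4:pt, 5:pt, 6:F, 10:F, 11:pt, 12:pt, 13:pt, 14:F, 15:F, 16:F, 17:F edges: (6,1,has); (6,2,has); (6,2,hask); (6,4,has); (10,2,has); (10,3,has); (10,4,has); (14,0,has); (14,11,has); (14,13,has); (15,1,has); (15,11,has); (15,12,has); (16,5,has); (16,12,has); (16,13,has); (17,11,has); (17,12,has); (17,13,has)
final:
nodes: 0:pt, 1:pt, 2:pt, 3:pt, 4:pt, 5:pt, 6:F, 10:F, 11:pt, 12:pt, 13:pt, 14:F, 15:F, 16:F, 17:F
edges: (6,1,has); (6,2,has); (6,2,hask); (6,4,has); (10,2,has); (10,3,has); (10,4,has); (14,0,has); (14,11,has); (14,13,has); (15,1,has); (15,11,has); (15,12,has); (16,5,has); (16,12,has); (16,13,has); (17,11,has); (17,12,has); (17,13,has)


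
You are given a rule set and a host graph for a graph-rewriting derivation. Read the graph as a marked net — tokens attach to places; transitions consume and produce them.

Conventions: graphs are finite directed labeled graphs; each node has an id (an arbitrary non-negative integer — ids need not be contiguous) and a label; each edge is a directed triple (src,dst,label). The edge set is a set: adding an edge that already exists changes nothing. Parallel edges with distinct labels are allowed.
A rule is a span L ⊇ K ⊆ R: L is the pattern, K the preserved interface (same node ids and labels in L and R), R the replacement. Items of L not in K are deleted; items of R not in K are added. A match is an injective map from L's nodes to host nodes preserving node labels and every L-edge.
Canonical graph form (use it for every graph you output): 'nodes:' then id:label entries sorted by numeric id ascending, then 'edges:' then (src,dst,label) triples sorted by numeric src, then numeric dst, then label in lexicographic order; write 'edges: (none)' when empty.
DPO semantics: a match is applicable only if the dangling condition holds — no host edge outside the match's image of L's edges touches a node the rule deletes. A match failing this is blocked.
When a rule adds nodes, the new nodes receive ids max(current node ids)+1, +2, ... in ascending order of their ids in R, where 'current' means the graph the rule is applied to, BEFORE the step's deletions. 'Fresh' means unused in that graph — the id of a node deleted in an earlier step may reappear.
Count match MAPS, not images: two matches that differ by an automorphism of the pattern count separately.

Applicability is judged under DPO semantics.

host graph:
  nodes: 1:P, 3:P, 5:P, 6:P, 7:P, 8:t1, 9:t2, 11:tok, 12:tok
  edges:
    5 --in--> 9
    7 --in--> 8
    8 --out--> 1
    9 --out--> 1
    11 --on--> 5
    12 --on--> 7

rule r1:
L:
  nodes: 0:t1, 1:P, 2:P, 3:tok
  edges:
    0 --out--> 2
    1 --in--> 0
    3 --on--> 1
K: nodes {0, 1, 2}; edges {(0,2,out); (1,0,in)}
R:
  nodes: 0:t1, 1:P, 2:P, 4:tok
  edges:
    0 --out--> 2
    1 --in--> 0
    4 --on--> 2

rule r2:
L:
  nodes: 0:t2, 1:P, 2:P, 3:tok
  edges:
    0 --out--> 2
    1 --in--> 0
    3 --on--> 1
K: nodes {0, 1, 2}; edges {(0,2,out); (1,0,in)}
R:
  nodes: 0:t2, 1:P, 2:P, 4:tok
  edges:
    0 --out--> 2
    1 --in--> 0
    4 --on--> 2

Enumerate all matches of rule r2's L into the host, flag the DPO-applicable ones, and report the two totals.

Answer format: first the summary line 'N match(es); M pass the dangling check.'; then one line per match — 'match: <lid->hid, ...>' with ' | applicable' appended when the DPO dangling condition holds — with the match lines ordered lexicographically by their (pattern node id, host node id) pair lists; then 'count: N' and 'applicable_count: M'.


1 match(es); 1 pass the dangling check.
match: 0->9, 1->5, 2->1, 3->11 | applicable
count: 1
applicable_count: 1
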